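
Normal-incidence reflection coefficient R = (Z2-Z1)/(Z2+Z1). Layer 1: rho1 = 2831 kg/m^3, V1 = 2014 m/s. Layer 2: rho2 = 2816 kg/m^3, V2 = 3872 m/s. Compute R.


Z1 = 2831 * 2014 = 5701634
Z2 = 2816 * 3872 = 10903552
R = (10903552 - 5701634) / (10903552 + 5701634) = 5201918 / 16605186 = 0.3133

0.3133


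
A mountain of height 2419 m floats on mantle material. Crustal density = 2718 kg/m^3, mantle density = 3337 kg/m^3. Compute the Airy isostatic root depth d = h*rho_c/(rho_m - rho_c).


rho_m - rho_c = 3337 - 2718 = 619
d = 2419 * 2718 / 619
= 6574842 / 619
= 10621.72 m

10621.72


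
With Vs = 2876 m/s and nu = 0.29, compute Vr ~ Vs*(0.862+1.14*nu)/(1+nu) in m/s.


Numerator factor = 0.862 + 1.14*0.29 = 1.1926
Denominator = 1 + 0.29 = 1.29
Vr = 2876 * 1.1926 / 1.29 = 2658.85 m/s

2658.85


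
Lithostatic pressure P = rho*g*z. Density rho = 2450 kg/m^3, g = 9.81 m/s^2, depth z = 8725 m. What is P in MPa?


P = rho * g * z / 1e6
= 2450 * 9.81 * 8725 / 1e6
= 209701012.5 / 1e6
= 209.701 MPa

209.701


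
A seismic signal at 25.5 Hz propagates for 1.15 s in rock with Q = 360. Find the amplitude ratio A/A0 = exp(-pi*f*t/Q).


pi*f*t/Q = pi*25.5*1.15/360 = 0.255909
A/A0 = exp(-0.255909) = 0.774212

0.774212


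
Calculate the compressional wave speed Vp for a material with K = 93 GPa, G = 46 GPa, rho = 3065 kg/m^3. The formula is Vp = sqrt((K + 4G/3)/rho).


First compute the effective modulus:
K + 4G/3 = 93e9 + 4*46e9/3 = 154333333333.33 Pa
Then divide by density:
154333333333.33 / 3065 = 50353452.9636 Pa/(kg/m^3)
Take the square root:
Vp = sqrt(50353452.9636) = 7096.02 m/s

7096.02


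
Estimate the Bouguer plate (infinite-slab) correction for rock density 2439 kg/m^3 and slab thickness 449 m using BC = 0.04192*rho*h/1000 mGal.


BC = 0.04192 * rho * h / 1000
= 0.04192 * 2439 * 449 / 1000
= 45.9071 mGal

45.9071


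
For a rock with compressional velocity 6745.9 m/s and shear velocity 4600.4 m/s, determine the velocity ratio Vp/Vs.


Vp/Vs = 6745.9 / 4600.4
= 1.4664

1.4664


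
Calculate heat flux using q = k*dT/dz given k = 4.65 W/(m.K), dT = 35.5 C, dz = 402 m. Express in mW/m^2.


q = k * dT / dz * 1000
= 4.65 * 35.5 / 402 * 1000
= 0.410634 * 1000
= 410.6343 mW/m^2

410.6343


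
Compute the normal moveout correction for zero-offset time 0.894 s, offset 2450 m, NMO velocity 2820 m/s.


x/Vnmo = 2450/2820 = 0.868794
(x/Vnmo)^2 = 0.754804
t0^2 = 0.799236
sqrt(0.799236 + 0.754804) = 1.246611
dt = 1.246611 - 0.894 = 0.352611

0.352611


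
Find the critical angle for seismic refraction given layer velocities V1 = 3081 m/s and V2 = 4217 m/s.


V1/V2 = 3081/4217 = 0.730614
theta_c = arcsin(0.730614) = 46.9379 degrees

46.9379


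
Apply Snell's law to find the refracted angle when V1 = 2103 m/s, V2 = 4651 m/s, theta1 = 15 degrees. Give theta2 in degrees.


sin(theta1) = sin(15 deg) = 0.258819
sin(theta2) = V2/V1 * sin(theta1) = 4651/2103 * 0.258819 = 0.572405
theta2 = arcsin(0.572405) = 34.9181 degrees

34.9181


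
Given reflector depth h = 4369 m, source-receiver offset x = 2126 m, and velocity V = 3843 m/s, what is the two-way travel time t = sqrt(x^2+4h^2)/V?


x^2 + 4h^2 = 2126^2 + 4*4369^2 = 4519876 + 76352644 = 80872520
sqrt(80872520) = 8992.915
t = 8992.915 / 3843 = 2.3401 s

2.3401


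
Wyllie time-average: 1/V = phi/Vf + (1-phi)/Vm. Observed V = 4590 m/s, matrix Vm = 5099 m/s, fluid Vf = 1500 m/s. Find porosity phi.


1/V - 1/Vm = 1/4590 - 1/5099 = 2.175e-05
1/Vf - 1/Vm = 1/1500 - 1/5099 = 0.00047055
phi = 2.175e-05 / 0.00047055 = 0.0462

0.0462


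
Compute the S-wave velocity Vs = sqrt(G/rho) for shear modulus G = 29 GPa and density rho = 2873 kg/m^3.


Convert G to Pa: G = 29e9 Pa
Compute G/rho = 29e9 / 2873 = 10093978.4198
Vs = sqrt(10093978.4198) = 3177.1 m/s

3177.1


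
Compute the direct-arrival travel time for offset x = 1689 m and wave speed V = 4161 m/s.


t = x / V
= 1689 / 4161
= 0.4059 s

0.4059


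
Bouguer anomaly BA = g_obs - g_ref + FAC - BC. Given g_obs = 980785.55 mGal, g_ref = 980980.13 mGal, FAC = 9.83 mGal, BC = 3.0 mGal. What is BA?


BA = g_obs - g_ref + FAC - BC
= 980785.55 - 980980.13 + 9.83 - 3.0
= -187.75 mGal

-187.75


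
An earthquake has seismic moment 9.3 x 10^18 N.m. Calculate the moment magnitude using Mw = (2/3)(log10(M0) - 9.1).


log10(M0) = log10(9.3 x 10^18) = 18.9685
Mw = 2/3 * (18.9685 - 9.1)
= 2/3 * 9.8685
= 6.58

6.58


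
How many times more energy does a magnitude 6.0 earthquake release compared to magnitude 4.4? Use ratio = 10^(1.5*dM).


M2 - M1 = 6.0 - 4.4 = 1.6
1.5 * 1.6 = 2.4
ratio = 10^2.4 = 251.19

251.19


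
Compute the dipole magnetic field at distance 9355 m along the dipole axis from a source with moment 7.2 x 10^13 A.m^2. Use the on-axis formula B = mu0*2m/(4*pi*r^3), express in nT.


m = 7.2 x 10^13 = 72000000000000 A.m^2
2m = 144000000000000 A.m^2
r^3 = 9355^3 = 818712413875
B = (4pi*10^-7) * 144000000000000 / (4*pi * 818712413875) * 1e9
= 180955736.846772 / 10288243619329.87 * 1e9
= 17588.5937 nT

17588.5937


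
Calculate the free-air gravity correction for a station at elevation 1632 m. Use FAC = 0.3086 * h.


FAC = 0.3086 * h
= 0.3086 * 1632
= 503.6352 mGal

503.6352


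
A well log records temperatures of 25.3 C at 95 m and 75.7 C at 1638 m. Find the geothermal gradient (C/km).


dT = 75.7 - 25.3 = 50.4 C
dz = 1638 - 95 = 1543 m
gradient = dT/dz * 1000 = 50.4/1543 * 1000 = 32.6636 C/km

32.6636


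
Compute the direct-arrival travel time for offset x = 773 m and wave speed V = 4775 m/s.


t = x / V
= 773 / 4775
= 0.1619 s

0.1619


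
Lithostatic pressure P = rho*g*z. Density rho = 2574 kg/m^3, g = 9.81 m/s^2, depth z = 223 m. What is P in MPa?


P = rho * g * z / 1e6
= 2574 * 9.81 * 223 / 1e6
= 5630959.62 / 1e6
= 5.631 MPa

5.631


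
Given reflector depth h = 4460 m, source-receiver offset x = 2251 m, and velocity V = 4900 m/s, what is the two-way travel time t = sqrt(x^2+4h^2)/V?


x^2 + 4h^2 = 2251^2 + 4*4460^2 = 5067001 + 79566400 = 84633401
sqrt(84633401) = 9199.6414
t = 9199.6414 / 4900 = 1.8775 s

1.8775


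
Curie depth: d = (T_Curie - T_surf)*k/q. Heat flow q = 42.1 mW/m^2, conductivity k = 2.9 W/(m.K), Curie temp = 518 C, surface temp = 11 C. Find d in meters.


T_Curie - T_surf = 518 - 11 = 507 C
Convert q to W/m^2: 42.1 mW/m^2 = 0.0421 W/m^2
d = 507 * 2.9 / 0.0421 = 34923.99 m

34923.99


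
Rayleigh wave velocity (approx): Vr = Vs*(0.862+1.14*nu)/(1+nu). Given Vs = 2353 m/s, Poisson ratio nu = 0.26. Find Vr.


Numerator factor = 0.862 + 1.14*0.26 = 1.1584
Denominator = 1 + 0.26 = 1.26
Vr = 2353 * 1.1584 / 1.26 = 2163.27 m/s

2163.27


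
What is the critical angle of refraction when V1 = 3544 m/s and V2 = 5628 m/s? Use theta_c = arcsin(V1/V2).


V1/V2 = 3544/5628 = 0.629709
theta_c = arcsin(0.629709) = 39.0286 degrees

39.0286


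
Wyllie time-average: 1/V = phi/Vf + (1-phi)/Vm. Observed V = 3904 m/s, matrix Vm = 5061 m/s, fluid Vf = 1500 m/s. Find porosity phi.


1/V - 1/Vm = 1/3904 - 1/5061 = 5.856e-05
1/Vf - 1/Vm = 1/1500 - 1/5061 = 0.00046908
phi = 5.856e-05 / 0.00046908 = 0.1248

0.1248


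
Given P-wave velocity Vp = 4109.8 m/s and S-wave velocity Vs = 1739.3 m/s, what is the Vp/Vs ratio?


Vp/Vs = 4109.8 / 1739.3
= 2.3629

2.3629


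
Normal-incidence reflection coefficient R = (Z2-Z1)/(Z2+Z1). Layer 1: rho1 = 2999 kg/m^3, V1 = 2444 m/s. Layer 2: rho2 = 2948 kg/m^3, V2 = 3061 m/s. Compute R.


Z1 = 2999 * 2444 = 7329556
Z2 = 2948 * 3061 = 9023828
R = (9023828 - 7329556) / (9023828 + 7329556) = 1694272 / 16353384 = 0.1036

0.1036


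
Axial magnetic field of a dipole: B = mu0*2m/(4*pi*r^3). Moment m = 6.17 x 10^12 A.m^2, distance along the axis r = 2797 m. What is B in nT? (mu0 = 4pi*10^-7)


m = 6.17 x 10^12 = 6170000000000 A.m^2
2m = 12340000000000 A.m^2
r^3 = 2797^3 = 21881515573
B = (4pi*10^-7) * 12340000000000 / (4*pi * 21881515573) * 1e9
= 15506901.338119 / 274971234294.19 * 1e9
= 56394.6312 nT

56394.6312


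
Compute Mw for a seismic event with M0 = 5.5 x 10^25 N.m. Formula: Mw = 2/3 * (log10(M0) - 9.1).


log10(M0) = log10(5.5 x 10^25) = 25.7404
Mw = 2/3 * (25.7404 - 9.1)
= 2/3 * 16.6404
= 11.09

11.09


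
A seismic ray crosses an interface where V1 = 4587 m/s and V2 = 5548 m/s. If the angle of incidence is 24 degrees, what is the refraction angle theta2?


sin(theta1) = sin(24 deg) = 0.406737
sin(theta2) = V2/V1 * sin(theta1) = 5548/4587 * 0.406737 = 0.49195
theta2 = arcsin(0.49195) = 29.4688 degrees

29.4688


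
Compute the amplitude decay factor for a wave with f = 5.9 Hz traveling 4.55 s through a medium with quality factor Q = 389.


pi*f*t/Q = pi*5.9*4.55/389 = 0.216802
A/A0 = exp(-0.216802) = 0.805089

0.805089


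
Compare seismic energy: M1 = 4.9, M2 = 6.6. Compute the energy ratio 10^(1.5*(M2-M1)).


M2 - M1 = 6.6 - 4.9 = 1.7
1.5 * 1.7 = 2.55
ratio = 10^2.55 = 354.81

354.81


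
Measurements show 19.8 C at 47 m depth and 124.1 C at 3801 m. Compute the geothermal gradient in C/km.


dT = 124.1 - 19.8 = 104.3 C
dz = 3801 - 47 = 3754 m
gradient = dT/dz * 1000 = 104.3/3754 * 1000 = 27.7837 C/km

27.7837


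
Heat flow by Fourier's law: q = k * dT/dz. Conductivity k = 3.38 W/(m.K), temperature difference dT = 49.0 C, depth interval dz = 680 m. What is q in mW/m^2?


q = k * dT / dz * 1000
= 3.38 * 49.0 / 680 * 1000
= 0.243559 * 1000
= 243.5588 mW/m^2

243.5588


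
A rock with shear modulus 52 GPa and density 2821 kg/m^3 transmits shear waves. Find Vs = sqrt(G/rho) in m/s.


Convert G to Pa: G = 52e9 Pa
Compute G/rho = 52e9 / 2821 = 18433179.7235
Vs = sqrt(18433179.7235) = 4293.39 m/s

4293.39


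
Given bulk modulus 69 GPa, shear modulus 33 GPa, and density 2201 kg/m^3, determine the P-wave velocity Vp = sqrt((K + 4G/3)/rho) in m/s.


First compute the effective modulus:
K + 4G/3 = 69e9 + 4*33e9/3 = 113000000000.0 Pa
Then divide by density:
113000000000.0 / 2201 = 51340299.8637 Pa/(kg/m^3)
Take the square root:
Vp = sqrt(51340299.8637) = 7165.21 m/s

7165.21


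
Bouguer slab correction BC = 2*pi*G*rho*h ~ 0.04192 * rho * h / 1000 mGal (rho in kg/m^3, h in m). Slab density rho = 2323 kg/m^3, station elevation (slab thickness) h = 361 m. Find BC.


BC = 0.04192 * rho * h / 1000
= 0.04192 * 2323 * 361 / 1000
= 35.1542 mGal

35.1542


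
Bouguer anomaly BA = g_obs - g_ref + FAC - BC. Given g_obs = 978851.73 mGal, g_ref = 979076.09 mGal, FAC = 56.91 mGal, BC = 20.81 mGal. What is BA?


BA = g_obs - g_ref + FAC - BC
= 978851.73 - 979076.09 + 56.91 - 20.81
= -188.26 mGal

-188.26


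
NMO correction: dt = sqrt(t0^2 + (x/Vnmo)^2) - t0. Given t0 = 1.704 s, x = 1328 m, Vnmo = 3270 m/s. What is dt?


x/Vnmo = 1328/3270 = 0.406116
(x/Vnmo)^2 = 0.16493
t0^2 = 2.903616
sqrt(2.903616 + 0.16493) = 1.751727
dt = 1.751727 - 1.704 = 0.047727

0.047727


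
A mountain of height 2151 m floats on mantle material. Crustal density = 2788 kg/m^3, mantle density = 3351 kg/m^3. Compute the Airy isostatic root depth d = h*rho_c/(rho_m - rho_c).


rho_m - rho_c = 3351 - 2788 = 563
d = 2151 * 2788 / 563
= 5996988 / 563
= 10651.84 m

10651.84


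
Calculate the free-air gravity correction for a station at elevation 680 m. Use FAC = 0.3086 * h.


FAC = 0.3086 * h
= 0.3086 * 680
= 209.848 mGal

209.848


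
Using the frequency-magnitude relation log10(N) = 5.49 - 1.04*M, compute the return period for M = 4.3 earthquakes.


log10(N) = 5.49 - 1.04*4.3 = 1.018
N = 10^1.018 = 10.423174
T = 1/N = 1/10.423174 = 0.0959 years

0.0959


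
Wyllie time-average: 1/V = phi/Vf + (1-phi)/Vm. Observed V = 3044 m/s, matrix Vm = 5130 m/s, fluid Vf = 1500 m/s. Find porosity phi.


1/V - 1/Vm = 1/3044 - 1/5130 = 0.00013358
1/Vf - 1/Vm = 1/1500 - 1/5130 = 0.00047173
phi = 0.00013358 / 0.00047173 = 0.2832

0.2832


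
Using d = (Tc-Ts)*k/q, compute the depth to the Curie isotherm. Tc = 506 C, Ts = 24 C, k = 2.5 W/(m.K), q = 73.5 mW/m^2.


T_Curie - T_surf = 506 - 24 = 482 C
Convert q to W/m^2: 73.5 mW/m^2 = 0.0735 W/m^2
d = 482 * 2.5 / 0.0735 = 16394.56 m

16394.56


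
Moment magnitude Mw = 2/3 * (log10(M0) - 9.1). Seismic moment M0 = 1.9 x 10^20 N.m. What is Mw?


log10(M0) = log10(1.9 x 10^20) = 20.2788
Mw = 2/3 * (20.2788 - 9.1)
= 2/3 * 11.1788
= 7.45

7.45


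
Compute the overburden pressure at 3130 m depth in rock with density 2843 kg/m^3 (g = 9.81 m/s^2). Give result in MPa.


P = rho * g * z / 1e6
= 2843 * 9.81 * 3130 / 1e6
= 87295167.9 / 1e6
= 87.2952 MPa

87.2952


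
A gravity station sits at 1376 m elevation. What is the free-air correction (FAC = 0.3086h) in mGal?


FAC = 0.3086 * h
= 0.3086 * 1376
= 424.6336 mGal

424.6336


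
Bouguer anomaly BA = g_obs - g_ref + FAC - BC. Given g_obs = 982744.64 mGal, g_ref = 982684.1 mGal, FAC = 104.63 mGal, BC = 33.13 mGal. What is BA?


BA = g_obs - g_ref + FAC - BC
= 982744.64 - 982684.1 + 104.63 - 33.13
= 132.04 mGal

132.04


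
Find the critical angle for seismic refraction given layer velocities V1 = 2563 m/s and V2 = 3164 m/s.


V1/V2 = 2563/3164 = 0.810051
theta_c = arcsin(0.810051) = 54.1009 degrees

54.1009


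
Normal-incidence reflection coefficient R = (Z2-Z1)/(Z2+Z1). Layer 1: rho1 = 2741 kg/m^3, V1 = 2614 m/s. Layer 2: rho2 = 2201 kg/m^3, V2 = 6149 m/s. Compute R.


Z1 = 2741 * 2614 = 7164974
Z2 = 2201 * 6149 = 13533949
R = (13533949 - 7164974) / (13533949 + 7164974) = 6368975 / 20698923 = 0.3077

0.3077


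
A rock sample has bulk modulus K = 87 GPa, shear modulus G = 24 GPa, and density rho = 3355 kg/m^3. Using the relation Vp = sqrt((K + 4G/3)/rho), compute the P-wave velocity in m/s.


First compute the effective modulus:
K + 4G/3 = 87e9 + 4*24e9/3 = 119000000000.0 Pa
Then divide by density:
119000000000.0 / 3355 = 35469448.5842 Pa/(kg/m^3)
Take the square root:
Vp = sqrt(35469448.5842) = 5955.62 m/s

5955.62


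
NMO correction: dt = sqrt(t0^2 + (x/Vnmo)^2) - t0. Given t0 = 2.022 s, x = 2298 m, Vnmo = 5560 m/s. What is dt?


x/Vnmo = 2298/5560 = 0.413309
(x/Vnmo)^2 = 0.170825
t0^2 = 4.088484
sqrt(4.088484 + 0.170825) = 2.063809
dt = 2.063809 - 2.022 = 0.041809

0.041809


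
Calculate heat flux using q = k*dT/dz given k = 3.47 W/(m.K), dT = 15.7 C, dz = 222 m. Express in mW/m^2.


q = k * dT / dz * 1000
= 3.47 * 15.7 / 222 * 1000
= 0.245401 * 1000
= 245.4009 mW/m^2

245.4009


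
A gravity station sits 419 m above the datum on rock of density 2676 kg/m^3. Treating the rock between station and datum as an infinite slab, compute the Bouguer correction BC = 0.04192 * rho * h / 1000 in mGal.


BC = 0.04192 * rho * h / 1000
= 0.04192 * 2676 * 419 / 1000
= 47.0025 mGal

47.0025


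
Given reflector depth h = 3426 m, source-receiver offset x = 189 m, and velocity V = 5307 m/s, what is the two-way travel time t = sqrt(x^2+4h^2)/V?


x^2 + 4h^2 = 189^2 + 4*3426^2 = 35721 + 46949904 = 46985625
sqrt(46985625) = 6854.6061
t = 6854.6061 / 5307 = 1.2916 s

1.2916


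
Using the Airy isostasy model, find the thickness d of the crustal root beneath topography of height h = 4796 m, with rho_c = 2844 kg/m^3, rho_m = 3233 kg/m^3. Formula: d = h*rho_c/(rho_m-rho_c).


rho_m - rho_c = 3233 - 2844 = 389
d = 4796 * 2844 / 389
= 13639824 / 389
= 35063.81 m

35063.81


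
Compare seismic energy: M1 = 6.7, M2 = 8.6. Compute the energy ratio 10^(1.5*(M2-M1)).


M2 - M1 = 8.6 - 6.7 = 1.9
1.5 * 1.9 = 2.85
ratio = 10^2.85 = 707.95

707.95


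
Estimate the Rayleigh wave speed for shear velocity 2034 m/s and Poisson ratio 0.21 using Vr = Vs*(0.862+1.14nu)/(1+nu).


Numerator factor = 0.862 + 1.14*0.21 = 1.1014
Denominator = 1 + 0.21 = 1.21
Vr = 2034 * 1.1014 / 1.21 = 1851.44 m/s

1851.44


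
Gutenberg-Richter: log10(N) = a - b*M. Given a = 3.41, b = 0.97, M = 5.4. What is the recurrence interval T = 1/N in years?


log10(N) = 3.41 - 0.97*5.4 = -1.828
N = 10^-1.828 = 0.014859
T = 1/N = 1/0.014859 = 67.2977 years

67.2977


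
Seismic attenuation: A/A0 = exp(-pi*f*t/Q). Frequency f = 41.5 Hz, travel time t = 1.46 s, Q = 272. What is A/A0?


pi*f*t/Q = pi*41.5*1.46/272 = 0.699813
A/A0 = exp(-0.699813) = 0.496678

0.496678


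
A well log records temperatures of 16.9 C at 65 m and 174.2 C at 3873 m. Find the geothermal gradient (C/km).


dT = 174.2 - 16.9 = 157.3 C
dz = 3873 - 65 = 3808 m
gradient = dT/dz * 1000 = 157.3/3808 * 1000 = 41.3078 C/km

41.3078


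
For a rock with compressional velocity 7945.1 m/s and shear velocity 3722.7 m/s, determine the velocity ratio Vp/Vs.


Vp/Vs = 7945.1 / 3722.7
= 2.1342

2.1342


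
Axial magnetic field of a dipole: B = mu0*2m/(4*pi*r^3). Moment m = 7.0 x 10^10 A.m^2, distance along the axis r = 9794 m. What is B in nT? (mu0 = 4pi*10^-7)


m = 7.0 x 10^10 = 70000000000 A.m^2
2m = 140000000000 A.m^2
r^3 = 9794^3 = 939464338184
B = (4pi*10^-7) * 140000000000 / (4*pi * 939464338184) * 1e9
= 175929.188601 / 11805657052593.8 * 1e9
= 14.9021 nT

14.9021


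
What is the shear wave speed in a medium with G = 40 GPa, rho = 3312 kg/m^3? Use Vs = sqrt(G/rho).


Convert G to Pa: G = 40e9 Pa
Compute G/rho = 40e9 / 3312 = 12077294.686
Vs = sqrt(12077294.686) = 3475.24 m/s

3475.24


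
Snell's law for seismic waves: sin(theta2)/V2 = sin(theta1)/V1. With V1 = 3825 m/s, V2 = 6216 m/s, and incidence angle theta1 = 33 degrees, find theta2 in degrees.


sin(theta1) = sin(33 deg) = 0.544639
sin(theta2) = V2/V1 * sin(theta1) = 6216/3825 * 0.544639 = 0.885092
theta2 = arcsin(0.885092) = 62.2628 degrees

62.2628


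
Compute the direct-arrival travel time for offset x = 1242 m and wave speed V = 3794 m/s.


t = x / V
= 1242 / 3794
= 0.3274 s

0.3274


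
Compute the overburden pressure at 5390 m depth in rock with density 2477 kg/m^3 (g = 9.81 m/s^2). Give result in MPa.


P = rho * g * z / 1e6
= 2477 * 9.81 * 5390 / 1e6
= 130973604.3 / 1e6
= 130.9736 MPa

130.9736


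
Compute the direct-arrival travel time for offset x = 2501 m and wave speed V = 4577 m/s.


t = x / V
= 2501 / 4577
= 0.5464 s

0.5464


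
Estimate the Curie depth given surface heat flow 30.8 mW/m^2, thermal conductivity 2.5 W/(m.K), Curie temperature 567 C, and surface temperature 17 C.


T_Curie - T_surf = 567 - 17 = 550 C
Convert q to W/m^2: 30.8 mW/m^2 = 0.0308 W/m^2
d = 550 * 2.5 / 0.0308 = 44642.86 m

44642.86


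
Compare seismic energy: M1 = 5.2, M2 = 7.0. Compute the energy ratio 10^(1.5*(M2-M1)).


M2 - M1 = 7.0 - 5.2 = 1.8
1.5 * 1.8 = 2.7
ratio = 10^2.7 = 501.19

501.19


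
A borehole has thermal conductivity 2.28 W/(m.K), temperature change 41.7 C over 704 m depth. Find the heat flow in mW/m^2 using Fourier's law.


q = k * dT / dz * 1000
= 2.28 * 41.7 / 704 * 1000
= 0.135051 * 1000
= 135.0511 mW/m^2

135.0511


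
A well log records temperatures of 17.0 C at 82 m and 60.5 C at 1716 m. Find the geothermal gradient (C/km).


dT = 60.5 - 17.0 = 43.5 C
dz = 1716 - 82 = 1634 m
gradient = dT/dz * 1000 = 43.5/1634 * 1000 = 26.6218 C/km

26.6218


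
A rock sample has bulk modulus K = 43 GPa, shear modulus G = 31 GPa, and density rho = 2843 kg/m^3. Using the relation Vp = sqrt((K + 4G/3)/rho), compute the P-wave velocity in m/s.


First compute the effective modulus:
K + 4G/3 = 43e9 + 4*31e9/3 = 84333333333.33 Pa
Then divide by density:
84333333333.33 / 2843 = 29663500.9966 Pa/(kg/m^3)
Take the square root:
Vp = sqrt(29663500.9966) = 5446.42 m/s

5446.42


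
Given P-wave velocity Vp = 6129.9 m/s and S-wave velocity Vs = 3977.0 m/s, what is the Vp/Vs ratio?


Vp/Vs = 6129.9 / 3977.0
= 1.5413

1.5413


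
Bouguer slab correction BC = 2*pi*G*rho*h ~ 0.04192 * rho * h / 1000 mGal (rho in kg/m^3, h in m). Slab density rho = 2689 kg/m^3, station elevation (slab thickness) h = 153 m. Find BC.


BC = 0.04192 * rho * h / 1000
= 0.04192 * 2689 * 153 / 1000
= 17.2466 mGal

17.2466


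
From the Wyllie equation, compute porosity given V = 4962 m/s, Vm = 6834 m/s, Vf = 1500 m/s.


1/V - 1/Vm = 1/4962 - 1/6834 = 5.52e-05
1/Vf - 1/Vm = 1/1500 - 1/6834 = 0.00052034
phi = 5.52e-05 / 0.00052034 = 0.1061

0.1061


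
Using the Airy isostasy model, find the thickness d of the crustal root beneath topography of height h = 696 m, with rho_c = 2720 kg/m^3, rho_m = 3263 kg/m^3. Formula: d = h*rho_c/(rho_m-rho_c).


rho_m - rho_c = 3263 - 2720 = 543
d = 696 * 2720 / 543
= 1893120 / 543
= 3486.41 m

3486.41


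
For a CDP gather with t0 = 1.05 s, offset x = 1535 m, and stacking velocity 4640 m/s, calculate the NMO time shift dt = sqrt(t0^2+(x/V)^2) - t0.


x/Vnmo = 1535/4640 = 0.330819
(x/Vnmo)^2 = 0.109441
t0^2 = 1.1025
sqrt(1.1025 + 0.109441) = 1.100882
dt = 1.100882 - 1.05 = 0.050882

0.050882


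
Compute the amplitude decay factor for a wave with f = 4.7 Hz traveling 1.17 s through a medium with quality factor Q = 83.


pi*f*t/Q = pi*4.7*1.17/83 = 0.20814
A/A0 = exp(-0.20814) = 0.812093

0.812093


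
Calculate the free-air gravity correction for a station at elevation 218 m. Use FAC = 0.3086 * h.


FAC = 0.3086 * h
= 0.3086 * 218
= 67.2748 mGal

67.2748


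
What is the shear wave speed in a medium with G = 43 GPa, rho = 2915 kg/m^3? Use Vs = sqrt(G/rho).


Convert G to Pa: G = 43e9 Pa
Compute G/rho = 43e9 / 2915 = 14751286.4494
Vs = sqrt(14751286.4494) = 3840.74 m/s

3840.74


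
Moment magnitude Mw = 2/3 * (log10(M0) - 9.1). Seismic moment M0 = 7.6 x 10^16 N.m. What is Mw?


log10(M0) = log10(7.6 x 10^16) = 16.8808
Mw = 2/3 * (16.8808 - 9.1)
= 2/3 * 7.7808
= 5.19

5.19


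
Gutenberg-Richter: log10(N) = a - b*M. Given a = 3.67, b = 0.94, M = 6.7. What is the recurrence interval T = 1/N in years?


log10(N) = 3.67 - 0.94*6.7 = -2.628
N = 10^-2.628 = 0.002355
T = 1/N = 1/0.002355 = 424.6196 years

424.6196


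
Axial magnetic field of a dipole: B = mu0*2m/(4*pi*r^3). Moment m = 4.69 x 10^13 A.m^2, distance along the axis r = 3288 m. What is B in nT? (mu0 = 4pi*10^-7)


m = 4.69 x 10^13 = 46900000000000 A.m^2
2m = 93800000000000 A.m^2
r^3 = 3288^3 = 35546383872
B = (4pi*10^-7) * 93800000000000 / (4*pi * 35546383872) * 1e9
= 117872556.362689 / 446689033735.83 * 1e9
= 263880.5689 nT

263880.5689


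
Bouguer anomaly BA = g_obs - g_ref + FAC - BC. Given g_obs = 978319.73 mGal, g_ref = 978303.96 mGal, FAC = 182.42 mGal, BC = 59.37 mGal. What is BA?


BA = g_obs - g_ref + FAC - BC
= 978319.73 - 978303.96 + 182.42 - 59.37
= 138.82 mGal

138.82


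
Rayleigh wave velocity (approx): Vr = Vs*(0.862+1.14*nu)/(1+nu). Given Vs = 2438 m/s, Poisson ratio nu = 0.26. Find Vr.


Numerator factor = 0.862 + 1.14*0.26 = 1.1584
Denominator = 1 + 0.26 = 1.26
Vr = 2438 * 1.1584 / 1.26 = 2241.41 m/s

2241.41


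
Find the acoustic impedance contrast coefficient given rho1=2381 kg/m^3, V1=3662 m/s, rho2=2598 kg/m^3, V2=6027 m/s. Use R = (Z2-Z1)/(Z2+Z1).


Z1 = 2381 * 3662 = 8719222
Z2 = 2598 * 6027 = 15658146
R = (15658146 - 8719222) / (15658146 + 8719222) = 6938924 / 24377368 = 0.2846

0.2846


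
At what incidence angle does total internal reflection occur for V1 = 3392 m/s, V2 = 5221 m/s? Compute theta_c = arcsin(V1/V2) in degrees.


V1/V2 = 3392/5221 = 0.649684
theta_c = arcsin(0.649684) = 40.5178 degrees

40.5178


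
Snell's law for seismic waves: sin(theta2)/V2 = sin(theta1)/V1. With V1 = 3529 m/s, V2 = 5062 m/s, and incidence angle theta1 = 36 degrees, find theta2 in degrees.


sin(theta1) = sin(36 deg) = 0.587785
sin(theta2) = V2/V1 * sin(theta1) = 5062/3529 * 0.587785 = 0.84312
theta2 = arcsin(0.84312) = 57.471 degrees

57.471


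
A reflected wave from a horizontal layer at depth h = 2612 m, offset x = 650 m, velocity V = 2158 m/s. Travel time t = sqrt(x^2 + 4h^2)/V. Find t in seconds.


x^2 + 4h^2 = 650^2 + 4*2612^2 = 422500 + 27290176 = 27712676
sqrt(27712676) = 5264.283
t = 5264.283 / 2158 = 2.4394 s

2.4394


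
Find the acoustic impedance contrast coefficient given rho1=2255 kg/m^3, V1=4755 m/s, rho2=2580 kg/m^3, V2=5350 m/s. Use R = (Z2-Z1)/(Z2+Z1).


Z1 = 2255 * 4755 = 10722525
Z2 = 2580 * 5350 = 13803000
R = (13803000 - 10722525) / (13803000 + 10722525) = 3080475 / 24525525 = 0.1256

0.1256


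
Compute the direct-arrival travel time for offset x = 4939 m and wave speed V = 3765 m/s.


t = x / V
= 4939 / 3765
= 1.3118 s

1.3118


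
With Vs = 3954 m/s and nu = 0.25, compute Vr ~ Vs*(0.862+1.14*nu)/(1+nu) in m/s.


Numerator factor = 0.862 + 1.14*0.25 = 1.147
Denominator = 1 + 0.25 = 1.25
Vr = 3954 * 1.147 / 1.25 = 3628.19 m/s

3628.19


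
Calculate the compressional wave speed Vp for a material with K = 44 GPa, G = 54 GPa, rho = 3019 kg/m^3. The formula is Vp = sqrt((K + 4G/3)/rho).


First compute the effective modulus:
K + 4G/3 = 44e9 + 4*54e9/3 = 116000000000.0 Pa
Then divide by density:
116000000000.0 / 3019 = 38423318.9798 Pa/(kg/m^3)
Take the square root:
Vp = sqrt(38423318.9798) = 6198.65 m/s

6198.65


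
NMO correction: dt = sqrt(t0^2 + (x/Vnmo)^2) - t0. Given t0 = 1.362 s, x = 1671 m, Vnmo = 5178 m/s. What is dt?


x/Vnmo = 1671/5178 = 0.322711
(x/Vnmo)^2 = 0.104143
t0^2 = 1.855044
sqrt(1.855044 + 0.104143) = 1.39971
dt = 1.39971 - 1.362 = 0.03771

0.03771


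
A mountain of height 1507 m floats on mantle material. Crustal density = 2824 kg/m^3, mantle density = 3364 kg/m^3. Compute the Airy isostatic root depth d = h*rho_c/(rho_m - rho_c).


rho_m - rho_c = 3364 - 2824 = 540
d = 1507 * 2824 / 540
= 4255768 / 540
= 7881.05 m

7881.05


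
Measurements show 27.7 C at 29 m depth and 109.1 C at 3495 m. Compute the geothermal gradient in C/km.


dT = 109.1 - 27.7 = 81.4 C
dz = 3495 - 29 = 3466 m
gradient = dT/dz * 1000 = 81.4/3466 * 1000 = 23.4853 C/km

23.4853


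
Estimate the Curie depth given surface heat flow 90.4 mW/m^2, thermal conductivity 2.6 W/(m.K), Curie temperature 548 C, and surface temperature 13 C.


T_Curie - T_surf = 548 - 13 = 535 C
Convert q to W/m^2: 90.4 mW/m^2 = 0.0904 W/m^2
d = 535 * 2.6 / 0.0904 = 15387.17 m

15387.17


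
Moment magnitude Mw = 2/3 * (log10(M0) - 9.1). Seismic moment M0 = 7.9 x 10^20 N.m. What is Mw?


log10(M0) = log10(7.9 x 10^20) = 20.8976
Mw = 2/3 * (20.8976 - 9.1)
= 2/3 * 11.7976
= 7.87

7.87


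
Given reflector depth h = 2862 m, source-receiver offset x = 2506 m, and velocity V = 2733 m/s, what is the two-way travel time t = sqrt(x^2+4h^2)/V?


x^2 + 4h^2 = 2506^2 + 4*2862^2 = 6280036 + 32764176 = 39044212
sqrt(39044212) = 6248.5368
t = 6248.5368 / 2733 = 2.2863 s

2.2863


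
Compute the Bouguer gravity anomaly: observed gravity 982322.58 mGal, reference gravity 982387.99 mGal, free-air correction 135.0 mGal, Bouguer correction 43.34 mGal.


BA = g_obs - g_ref + FAC - BC
= 982322.58 - 982387.99 + 135.0 - 43.34
= 26.25 mGal

26.25


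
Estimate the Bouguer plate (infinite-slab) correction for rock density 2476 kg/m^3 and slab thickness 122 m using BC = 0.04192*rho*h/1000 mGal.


BC = 0.04192 * rho * h / 1000
= 0.04192 * 2476 * 122 / 1000
= 12.6629 mGal

12.6629


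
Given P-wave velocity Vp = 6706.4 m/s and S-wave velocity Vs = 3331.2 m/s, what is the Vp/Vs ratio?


Vp/Vs = 6706.4 / 3331.2
= 2.0132

2.0132


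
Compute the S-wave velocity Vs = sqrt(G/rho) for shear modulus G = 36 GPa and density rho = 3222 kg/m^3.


Convert G to Pa: G = 36e9 Pa
Compute G/rho = 36e9 / 3222 = 11173184.3575
Vs = sqrt(11173184.3575) = 3342.63 m/s

3342.63


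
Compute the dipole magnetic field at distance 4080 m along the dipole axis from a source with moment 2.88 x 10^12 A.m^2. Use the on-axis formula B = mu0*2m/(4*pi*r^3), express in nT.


m = 2.88 x 10^12 = 2880000000000 A.m^2
2m = 5760000000000 A.m^2
r^3 = 4080^3 = 67917312000
B = (4pi*10^-7) * 5760000000000 / (4*pi * 67917312000) * 1e9
= 7238229.473871 / 853474113723.06 * 1e9
= 8480.901 nT

8480.901


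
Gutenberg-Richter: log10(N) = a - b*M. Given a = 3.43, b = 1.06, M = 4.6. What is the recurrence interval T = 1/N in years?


log10(N) = 3.43 - 1.06*4.6 = -1.446
N = 10^-1.446 = 0.03581
T = 1/N = 1/0.03581 = 27.9254 years

27.9254


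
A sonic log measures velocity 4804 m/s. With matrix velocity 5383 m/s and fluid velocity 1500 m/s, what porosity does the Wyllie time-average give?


1/V - 1/Vm = 1/4804 - 1/5383 = 2.239e-05
1/Vf - 1/Vm = 1/1500 - 1/5383 = 0.0004809
phi = 2.239e-05 / 0.0004809 = 0.0466

0.0466


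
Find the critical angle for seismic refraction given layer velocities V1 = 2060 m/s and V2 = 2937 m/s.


V1/V2 = 2060/2937 = 0.701396
theta_c = arcsin(0.701396) = 44.5391 degrees

44.5391


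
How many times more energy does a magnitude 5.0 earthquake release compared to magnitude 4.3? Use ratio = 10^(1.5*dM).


M2 - M1 = 5.0 - 4.3 = 0.7
1.5 * 0.7 = 1.05
ratio = 10^1.05 = 11.22

11.22


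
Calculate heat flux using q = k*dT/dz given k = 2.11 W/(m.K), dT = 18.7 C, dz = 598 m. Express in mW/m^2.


q = k * dT / dz * 1000
= 2.11 * 18.7 / 598 * 1000
= 0.065982 * 1000
= 65.9816 mW/m^2

65.9816


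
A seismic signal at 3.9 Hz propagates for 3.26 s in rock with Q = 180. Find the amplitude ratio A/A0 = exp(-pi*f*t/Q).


pi*f*t/Q = pi*3.9*3.26/180 = 0.221901
A/A0 = exp(-0.221901) = 0.800995

0.800995


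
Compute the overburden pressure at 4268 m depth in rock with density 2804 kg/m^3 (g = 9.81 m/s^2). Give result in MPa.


P = rho * g * z / 1e6
= 2804 * 9.81 * 4268 / 1e6
= 117400900.32 / 1e6
= 117.4009 MPa

117.4009


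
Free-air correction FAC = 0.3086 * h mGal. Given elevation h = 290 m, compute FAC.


FAC = 0.3086 * h
= 0.3086 * 290
= 89.494 mGal

89.494


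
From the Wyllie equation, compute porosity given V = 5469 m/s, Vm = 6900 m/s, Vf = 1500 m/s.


1/V - 1/Vm = 1/5469 - 1/6900 = 3.792e-05
1/Vf - 1/Vm = 1/1500 - 1/6900 = 0.00052174
phi = 3.792e-05 / 0.00052174 = 0.0727

0.0727


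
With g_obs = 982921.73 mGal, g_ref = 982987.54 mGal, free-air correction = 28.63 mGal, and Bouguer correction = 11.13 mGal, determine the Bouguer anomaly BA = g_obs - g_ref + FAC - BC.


BA = g_obs - g_ref + FAC - BC
= 982921.73 - 982987.54 + 28.63 - 11.13
= -48.31 mGal

-48.31


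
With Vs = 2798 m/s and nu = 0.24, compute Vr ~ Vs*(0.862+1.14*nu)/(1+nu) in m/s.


Numerator factor = 0.862 + 1.14*0.24 = 1.1356
Denominator = 1 + 0.24 = 1.24
Vr = 2798 * 1.1356 / 1.24 = 2562.43 m/s

2562.43


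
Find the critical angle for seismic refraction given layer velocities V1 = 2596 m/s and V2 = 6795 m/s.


V1/V2 = 2596/6795 = 0.382046
theta_c = arcsin(0.382046) = 22.4605 degrees

22.4605


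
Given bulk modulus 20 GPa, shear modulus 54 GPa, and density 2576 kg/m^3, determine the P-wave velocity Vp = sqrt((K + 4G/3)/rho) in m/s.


First compute the effective modulus:
K + 4G/3 = 20e9 + 4*54e9/3 = 92000000000.0 Pa
Then divide by density:
92000000000.0 / 2576 = 35714285.7143 Pa/(kg/m^3)
Take the square root:
Vp = sqrt(35714285.7143) = 5976.14 m/s

5976.14


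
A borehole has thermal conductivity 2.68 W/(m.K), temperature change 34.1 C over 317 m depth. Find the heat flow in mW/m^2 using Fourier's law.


q = k * dT / dz * 1000
= 2.68 * 34.1 / 317 * 1000
= 0.28829 * 1000
= 288.2902 mW/m^2

288.2902


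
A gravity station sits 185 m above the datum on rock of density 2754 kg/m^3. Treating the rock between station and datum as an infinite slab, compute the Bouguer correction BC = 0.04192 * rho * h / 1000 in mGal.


BC = 0.04192 * rho * h / 1000
= 0.04192 * 2754 * 185 / 1000
= 21.3578 mGal

21.3578


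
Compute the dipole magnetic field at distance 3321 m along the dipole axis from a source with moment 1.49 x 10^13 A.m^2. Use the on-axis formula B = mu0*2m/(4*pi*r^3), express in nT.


m = 1.49 x 10^13 = 14900000000000 A.m^2
2m = 29800000000000 A.m^2
r^3 = 3321^3 = 36627445161
B = (4pi*10^-7) * 29800000000000 / (4*pi * 36627445161) * 1e9
= 37447784.43079 / 460274050550.24 * 1e9
= 81359.756 nT

81359.756


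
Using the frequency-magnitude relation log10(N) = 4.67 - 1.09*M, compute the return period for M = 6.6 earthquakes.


log10(N) = 4.67 - 1.09*6.6 = -2.524
N = 10^-2.524 = 0.002992
T = 1/N = 1/0.002992 = 334.195 years

334.195


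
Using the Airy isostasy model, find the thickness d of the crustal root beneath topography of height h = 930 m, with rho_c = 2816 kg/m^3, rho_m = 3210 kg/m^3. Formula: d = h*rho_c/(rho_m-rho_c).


rho_m - rho_c = 3210 - 2816 = 394
d = 930 * 2816 / 394
= 2618880 / 394
= 6646.9 m

6646.9


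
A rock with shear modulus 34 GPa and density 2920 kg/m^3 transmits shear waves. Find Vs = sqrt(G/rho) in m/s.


Convert G to Pa: G = 34e9 Pa
Compute G/rho = 34e9 / 2920 = 11643835.6164
Vs = sqrt(11643835.6164) = 3412.31 m/s

3412.31


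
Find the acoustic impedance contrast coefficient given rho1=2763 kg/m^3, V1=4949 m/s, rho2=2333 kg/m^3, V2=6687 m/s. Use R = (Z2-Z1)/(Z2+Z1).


Z1 = 2763 * 4949 = 13674087
Z2 = 2333 * 6687 = 15600771
R = (15600771 - 13674087) / (15600771 + 13674087) = 1926684 / 29274858 = 0.0658

0.0658


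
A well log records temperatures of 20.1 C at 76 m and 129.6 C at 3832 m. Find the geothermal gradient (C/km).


dT = 129.6 - 20.1 = 109.5 C
dz = 3832 - 76 = 3756 m
gradient = dT/dz * 1000 = 109.5/3756 * 1000 = 29.1534 C/km

29.1534


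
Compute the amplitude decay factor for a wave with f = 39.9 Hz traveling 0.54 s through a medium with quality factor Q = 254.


pi*f*t/Q = pi*39.9*0.54/254 = 0.266491
A/A0 = exp(-0.266491) = 0.766063

0.766063


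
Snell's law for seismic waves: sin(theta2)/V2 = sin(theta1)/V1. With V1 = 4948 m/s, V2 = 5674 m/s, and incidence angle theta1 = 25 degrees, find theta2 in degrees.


sin(theta1) = sin(25 deg) = 0.422618
sin(theta2) = V2/V1 * sin(theta1) = 5674/4948 * 0.422618 = 0.484627
theta2 = arcsin(0.484627) = 28.9881 degrees

28.9881


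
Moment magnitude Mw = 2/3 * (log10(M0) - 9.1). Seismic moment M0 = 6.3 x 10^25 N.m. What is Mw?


log10(M0) = log10(6.3 x 10^25) = 25.7993
Mw = 2/3 * (25.7993 - 9.1)
= 2/3 * 16.6993
= 11.13

11.13


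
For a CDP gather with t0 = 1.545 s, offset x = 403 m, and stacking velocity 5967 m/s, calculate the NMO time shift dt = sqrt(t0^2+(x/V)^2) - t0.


x/Vnmo = 403/5967 = 0.067538
(x/Vnmo)^2 = 0.004561
t0^2 = 2.387025
sqrt(2.387025 + 0.004561) = 1.546475
dt = 1.546475 - 1.545 = 0.001475

0.001475


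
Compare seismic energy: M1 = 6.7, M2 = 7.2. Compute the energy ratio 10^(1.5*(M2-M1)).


M2 - M1 = 7.2 - 6.7 = 0.5
1.5 * 0.5 = 0.75
ratio = 10^0.75 = 5.62

5.62


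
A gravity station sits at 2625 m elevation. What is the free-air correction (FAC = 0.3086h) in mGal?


FAC = 0.3086 * h
= 0.3086 * 2625
= 810.075 mGal

810.075


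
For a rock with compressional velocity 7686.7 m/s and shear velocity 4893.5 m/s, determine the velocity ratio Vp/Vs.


Vp/Vs = 7686.7 / 4893.5
= 1.5708

1.5708


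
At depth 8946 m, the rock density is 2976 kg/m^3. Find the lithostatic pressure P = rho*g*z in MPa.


P = rho * g * z / 1e6
= 2976 * 9.81 * 8946 / 1e6
= 261174533.76 / 1e6
= 261.1745 MPa

261.1745


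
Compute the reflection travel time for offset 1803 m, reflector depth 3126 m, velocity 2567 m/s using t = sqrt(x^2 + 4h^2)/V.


x^2 + 4h^2 = 1803^2 + 4*3126^2 = 3250809 + 39087504 = 42338313
sqrt(42338313) = 6506.7898
t = 6506.7898 / 2567 = 2.5348 s

2.5348


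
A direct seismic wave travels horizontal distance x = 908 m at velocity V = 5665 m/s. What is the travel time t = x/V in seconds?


t = x / V
= 908 / 5665
= 0.1603 s

0.1603


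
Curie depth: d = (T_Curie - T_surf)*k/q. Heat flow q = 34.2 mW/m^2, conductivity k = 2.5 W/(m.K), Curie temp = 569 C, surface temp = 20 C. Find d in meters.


T_Curie - T_surf = 569 - 20 = 549 C
Convert q to W/m^2: 34.2 mW/m^2 = 0.0342 W/m^2
d = 549 * 2.5 / 0.0342 = 40131.58 m

40131.58


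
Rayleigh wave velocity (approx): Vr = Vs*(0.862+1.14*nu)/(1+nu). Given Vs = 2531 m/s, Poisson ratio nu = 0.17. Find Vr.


Numerator factor = 0.862 + 1.14*0.17 = 1.0558
Denominator = 1 + 0.17 = 1.17
Vr = 2531 * 1.0558 / 1.17 = 2283.96 m/s

2283.96


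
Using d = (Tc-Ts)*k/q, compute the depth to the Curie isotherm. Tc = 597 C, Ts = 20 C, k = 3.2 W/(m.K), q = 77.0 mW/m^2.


T_Curie - T_surf = 597 - 20 = 577 C
Convert q to W/m^2: 77.0 mW/m^2 = 0.077 W/m^2
d = 577 * 3.2 / 0.077 = 23979.22 m

23979.22


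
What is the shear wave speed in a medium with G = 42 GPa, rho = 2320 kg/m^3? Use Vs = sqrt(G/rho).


Convert G to Pa: G = 42e9 Pa
Compute G/rho = 42e9 / 2320 = 18103448.2759
Vs = sqrt(18103448.2759) = 4254.81 m/s

4254.81


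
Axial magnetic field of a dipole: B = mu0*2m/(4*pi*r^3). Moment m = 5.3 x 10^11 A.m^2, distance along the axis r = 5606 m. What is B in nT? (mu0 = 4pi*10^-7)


m = 5.3 x 10^11 = 530000000000 A.m^2
2m = 1060000000000 A.m^2
r^3 = 5606^3 = 176181085016
B = (4pi*10^-7) * 1060000000000 / (4*pi * 176181085016) * 1e9
= 1332035.285122 / 2213956809550.98 * 1e9
= 601.6537 nT

601.6537


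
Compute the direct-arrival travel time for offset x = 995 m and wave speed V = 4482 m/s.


t = x / V
= 995 / 4482
= 0.222 s

0.222


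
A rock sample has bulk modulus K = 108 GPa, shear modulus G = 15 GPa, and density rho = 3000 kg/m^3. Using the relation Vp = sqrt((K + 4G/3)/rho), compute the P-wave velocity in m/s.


First compute the effective modulus:
K + 4G/3 = 108e9 + 4*15e9/3 = 128000000000.0 Pa
Then divide by density:
128000000000.0 / 3000 = 42666666.6667 Pa/(kg/m^3)
Take the square root:
Vp = sqrt(42666666.6667) = 6531.97 m/s

6531.97


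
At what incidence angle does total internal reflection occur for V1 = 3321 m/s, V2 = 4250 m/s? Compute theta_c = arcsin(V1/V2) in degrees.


V1/V2 = 3321/4250 = 0.781412
theta_c = arcsin(0.781412) = 51.39 degrees

51.39


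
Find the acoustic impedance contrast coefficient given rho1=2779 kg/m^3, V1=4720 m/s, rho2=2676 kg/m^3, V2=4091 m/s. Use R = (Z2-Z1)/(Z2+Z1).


Z1 = 2779 * 4720 = 13116880
Z2 = 2676 * 4091 = 10947516
R = (10947516 - 13116880) / (10947516 + 13116880) = -2169364 / 24064396 = -0.0901

-0.0901


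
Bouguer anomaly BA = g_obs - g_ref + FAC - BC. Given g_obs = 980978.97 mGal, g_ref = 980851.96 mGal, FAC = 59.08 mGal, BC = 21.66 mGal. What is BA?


BA = g_obs - g_ref + FAC - BC
= 980978.97 - 980851.96 + 59.08 - 21.66
= 164.43 mGal

164.43


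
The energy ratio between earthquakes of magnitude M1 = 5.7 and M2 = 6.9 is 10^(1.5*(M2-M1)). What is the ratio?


M2 - M1 = 6.9 - 5.7 = 1.2
1.5 * 1.2 = 1.8
ratio = 10^1.8 = 63.1

63.1


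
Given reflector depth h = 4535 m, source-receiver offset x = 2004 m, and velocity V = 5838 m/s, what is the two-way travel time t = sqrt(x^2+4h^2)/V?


x^2 + 4h^2 = 2004^2 + 4*4535^2 = 4016016 + 82264900 = 86280916
sqrt(86280916) = 9288.7521
t = 9288.7521 / 5838 = 1.5911 s

1.5911


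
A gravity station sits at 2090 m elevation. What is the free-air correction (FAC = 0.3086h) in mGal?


FAC = 0.3086 * h
= 0.3086 * 2090
= 644.974 mGal

644.974


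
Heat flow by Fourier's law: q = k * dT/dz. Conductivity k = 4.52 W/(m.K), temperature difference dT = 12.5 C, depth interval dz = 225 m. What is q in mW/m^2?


q = k * dT / dz * 1000
= 4.52 * 12.5 / 225 * 1000
= 0.251111 * 1000
= 251.1111 mW/m^2

251.1111


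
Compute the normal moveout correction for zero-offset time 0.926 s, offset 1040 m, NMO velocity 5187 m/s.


x/Vnmo = 1040/5187 = 0.200501
(x/Vnmo)^2 = 0.040201
t0^2 = 0.857476
sqrt(0.857476 + 0.040201) = 0.947458
dt = 0.947458 - 0.926 = 0.021458

0.021458


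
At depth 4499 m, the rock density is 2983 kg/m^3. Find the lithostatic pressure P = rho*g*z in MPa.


P = rho * g * z / 1e6
= 2983 * 9.81 * 4499 / 1e6
= 131655271.77 / 1e6
= 131.6553 MPa

131.6553


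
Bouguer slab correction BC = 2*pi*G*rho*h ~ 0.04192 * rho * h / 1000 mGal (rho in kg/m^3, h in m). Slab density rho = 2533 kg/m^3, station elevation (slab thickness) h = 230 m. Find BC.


BC = 0.04192 * rho * h / 1000
= 0.04192 * 2533 * 230 / 1000
= 24.4222 mGal

24.4222
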